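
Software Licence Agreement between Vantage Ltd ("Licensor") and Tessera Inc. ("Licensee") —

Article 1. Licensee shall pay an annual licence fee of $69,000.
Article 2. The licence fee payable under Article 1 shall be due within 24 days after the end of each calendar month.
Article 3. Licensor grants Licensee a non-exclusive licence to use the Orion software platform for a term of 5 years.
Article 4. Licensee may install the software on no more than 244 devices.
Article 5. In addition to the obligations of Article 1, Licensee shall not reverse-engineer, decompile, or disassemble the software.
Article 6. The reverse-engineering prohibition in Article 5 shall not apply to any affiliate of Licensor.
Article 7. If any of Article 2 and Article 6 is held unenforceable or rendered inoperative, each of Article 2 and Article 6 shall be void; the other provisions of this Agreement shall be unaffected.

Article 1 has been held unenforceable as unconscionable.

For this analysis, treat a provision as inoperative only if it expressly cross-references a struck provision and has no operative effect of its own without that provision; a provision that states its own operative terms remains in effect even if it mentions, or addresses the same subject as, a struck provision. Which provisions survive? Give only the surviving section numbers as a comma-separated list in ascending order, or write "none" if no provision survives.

Article 1 is struck. Article 2 operates only by reference to Article 1, so it falls with Article 1. Although Article 5 refers to Article 1, its operative terms do not depend on Article 1, so it remains in effect. Article 7 declares Article 2 and Article 6 mutually dependent; since one of them has fallen, all of them are of no effect. That brings down Article 6 as well. The remainder continues in force under Article 7. Article 3, Article 4, Article 5, and Article 7 remain in effect.

3, 4, 5, 7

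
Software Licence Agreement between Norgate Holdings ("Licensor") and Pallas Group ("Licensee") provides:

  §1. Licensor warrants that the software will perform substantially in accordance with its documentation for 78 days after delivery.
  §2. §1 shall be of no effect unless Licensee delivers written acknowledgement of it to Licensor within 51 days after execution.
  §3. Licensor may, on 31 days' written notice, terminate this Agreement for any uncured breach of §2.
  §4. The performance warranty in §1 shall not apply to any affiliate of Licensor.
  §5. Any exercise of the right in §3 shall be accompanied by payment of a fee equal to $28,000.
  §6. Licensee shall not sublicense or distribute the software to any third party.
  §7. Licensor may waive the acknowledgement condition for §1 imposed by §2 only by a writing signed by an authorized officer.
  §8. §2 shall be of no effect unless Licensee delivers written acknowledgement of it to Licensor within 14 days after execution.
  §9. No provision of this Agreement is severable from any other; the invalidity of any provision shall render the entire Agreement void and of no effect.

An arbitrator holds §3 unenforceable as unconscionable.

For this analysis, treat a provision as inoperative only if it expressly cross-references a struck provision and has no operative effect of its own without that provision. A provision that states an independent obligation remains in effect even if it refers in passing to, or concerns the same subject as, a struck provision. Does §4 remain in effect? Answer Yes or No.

No

§3 is struck. §5 merely fixes the exercise fee for §3; with §3 gone it has nothing to operate on and falls away. §9 provides that the Agreement is not severable, so the invalidity of any one provision voids the entire Agreement. No provision of the Agreement survives. §4 is among the inoperative provisions, so the answer is no.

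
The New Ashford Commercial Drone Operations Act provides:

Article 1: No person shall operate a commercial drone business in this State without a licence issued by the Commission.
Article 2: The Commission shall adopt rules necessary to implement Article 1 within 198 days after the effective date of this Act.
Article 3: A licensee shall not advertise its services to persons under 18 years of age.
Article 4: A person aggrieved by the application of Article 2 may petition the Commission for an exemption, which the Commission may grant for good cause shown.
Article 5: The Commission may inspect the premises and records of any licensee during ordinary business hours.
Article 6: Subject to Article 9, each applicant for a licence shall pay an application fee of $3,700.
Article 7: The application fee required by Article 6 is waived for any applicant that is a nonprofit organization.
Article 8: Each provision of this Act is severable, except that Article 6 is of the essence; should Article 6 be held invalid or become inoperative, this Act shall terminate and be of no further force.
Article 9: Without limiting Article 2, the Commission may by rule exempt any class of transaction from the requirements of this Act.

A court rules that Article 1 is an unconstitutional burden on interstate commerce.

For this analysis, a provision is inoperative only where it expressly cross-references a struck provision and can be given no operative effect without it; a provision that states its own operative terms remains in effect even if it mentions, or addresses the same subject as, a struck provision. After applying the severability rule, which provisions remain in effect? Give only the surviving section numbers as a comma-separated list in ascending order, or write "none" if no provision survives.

3, 5, 6, 7, 8, 9

Article 1 is struck. Article 2 operates only by reference to Article 1, so it falls with Article 1. Article 4 merely fixes the exemption procedure for Article 2; with Article 2 gone it has nothing to operate on and falls away. Article 9 mentions Article 2 but its own obligation stands independently of Article 2, so Article 9 is not affected. Article 8 makes Article 6 an essential term, but Article 6 is unaffected, so the severability proviso in Article 8 preserves the remaining provisions. That leaves Article 3, Article 5, Article 6, Article 7, Article 8, and Article 9 in effect.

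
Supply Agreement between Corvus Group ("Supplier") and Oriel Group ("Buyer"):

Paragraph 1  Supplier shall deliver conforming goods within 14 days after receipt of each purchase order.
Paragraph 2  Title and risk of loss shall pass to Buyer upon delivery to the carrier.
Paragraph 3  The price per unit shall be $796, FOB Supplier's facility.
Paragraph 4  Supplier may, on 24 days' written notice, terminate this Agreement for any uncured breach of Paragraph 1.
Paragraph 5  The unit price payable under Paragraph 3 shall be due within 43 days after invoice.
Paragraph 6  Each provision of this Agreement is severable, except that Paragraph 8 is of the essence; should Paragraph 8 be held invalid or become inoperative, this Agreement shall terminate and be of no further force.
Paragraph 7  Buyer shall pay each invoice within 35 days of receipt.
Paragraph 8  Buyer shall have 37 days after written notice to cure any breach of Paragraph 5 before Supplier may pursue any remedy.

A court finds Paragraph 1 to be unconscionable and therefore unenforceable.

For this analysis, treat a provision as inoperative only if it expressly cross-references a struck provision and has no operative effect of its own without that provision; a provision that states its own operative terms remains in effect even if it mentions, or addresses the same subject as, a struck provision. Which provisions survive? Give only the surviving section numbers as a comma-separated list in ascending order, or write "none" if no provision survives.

Paragraph 1 is struck. Paragraph 4 merely fixes the termination right for breach of Paragraph 1; with Paragraph 1 gone it has nothing to operate on and falls away. Paragraph 6 makes Paragraph 8 an essential term, but Paragraph 8 is unaffected, so the severability proviso in Paragraph 6 preserves the remaining provisions. That leaves Paragraph 2, Paragraph 3, Paragraph 5, Paragraph 6, Paragraph 7, and Paragraph 8 in effect.

2, 3, 5, 6, 7, 8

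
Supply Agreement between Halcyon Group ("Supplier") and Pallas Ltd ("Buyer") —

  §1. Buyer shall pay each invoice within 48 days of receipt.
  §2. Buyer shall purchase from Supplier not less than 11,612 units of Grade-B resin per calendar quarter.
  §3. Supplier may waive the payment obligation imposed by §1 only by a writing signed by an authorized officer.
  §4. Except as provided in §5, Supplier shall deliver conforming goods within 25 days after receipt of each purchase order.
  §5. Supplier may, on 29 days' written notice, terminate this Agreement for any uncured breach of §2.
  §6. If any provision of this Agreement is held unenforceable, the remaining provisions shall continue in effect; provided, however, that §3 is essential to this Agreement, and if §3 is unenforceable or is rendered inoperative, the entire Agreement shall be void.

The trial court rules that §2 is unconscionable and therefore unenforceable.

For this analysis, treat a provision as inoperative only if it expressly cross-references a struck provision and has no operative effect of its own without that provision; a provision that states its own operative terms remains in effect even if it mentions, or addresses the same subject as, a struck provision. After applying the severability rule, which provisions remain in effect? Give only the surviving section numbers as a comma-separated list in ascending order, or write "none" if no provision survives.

1, 3, 4, 6

§2 is struck. §5 has no operative effect of its own apart from §2 and is therefore inoperative. §4 mentions §5 but its own obligation stands independently of §5, so §4 is not affected. §6 makes §3 an essential term, but §3 is unaffected, so the severability proviso in §6 preserves the remaining provisions. The provisions still in force are §1, §3, §4, and §6.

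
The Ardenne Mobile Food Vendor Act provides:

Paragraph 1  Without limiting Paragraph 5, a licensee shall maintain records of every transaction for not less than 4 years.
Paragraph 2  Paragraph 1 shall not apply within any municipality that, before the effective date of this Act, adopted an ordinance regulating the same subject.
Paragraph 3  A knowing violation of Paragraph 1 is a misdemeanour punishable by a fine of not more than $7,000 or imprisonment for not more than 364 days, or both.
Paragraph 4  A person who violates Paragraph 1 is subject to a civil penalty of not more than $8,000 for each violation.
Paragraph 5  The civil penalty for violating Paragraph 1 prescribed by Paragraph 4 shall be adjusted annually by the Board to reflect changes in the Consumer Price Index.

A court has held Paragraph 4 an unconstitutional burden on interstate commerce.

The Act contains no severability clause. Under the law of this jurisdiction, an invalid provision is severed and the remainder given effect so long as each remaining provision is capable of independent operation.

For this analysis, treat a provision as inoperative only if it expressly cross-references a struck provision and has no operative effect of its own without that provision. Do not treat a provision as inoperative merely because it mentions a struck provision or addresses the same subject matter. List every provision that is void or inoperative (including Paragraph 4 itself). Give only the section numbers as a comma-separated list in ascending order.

Paragraph 4 is struck. Paragraph 5 has no operative effect of its own apart from Paragraph 4 and is therefore inoperative. Although Paragraph 1 refers to Paragraph 5, its operative terms do not depend on Paragraph 5, so it remains in effect. Under the stated default rule, only provisions that cannot operate independently fall away; the rest are enforced. Paragraph 1, Paragraph 2, and Paragraph 3 remain in effect.

4, 5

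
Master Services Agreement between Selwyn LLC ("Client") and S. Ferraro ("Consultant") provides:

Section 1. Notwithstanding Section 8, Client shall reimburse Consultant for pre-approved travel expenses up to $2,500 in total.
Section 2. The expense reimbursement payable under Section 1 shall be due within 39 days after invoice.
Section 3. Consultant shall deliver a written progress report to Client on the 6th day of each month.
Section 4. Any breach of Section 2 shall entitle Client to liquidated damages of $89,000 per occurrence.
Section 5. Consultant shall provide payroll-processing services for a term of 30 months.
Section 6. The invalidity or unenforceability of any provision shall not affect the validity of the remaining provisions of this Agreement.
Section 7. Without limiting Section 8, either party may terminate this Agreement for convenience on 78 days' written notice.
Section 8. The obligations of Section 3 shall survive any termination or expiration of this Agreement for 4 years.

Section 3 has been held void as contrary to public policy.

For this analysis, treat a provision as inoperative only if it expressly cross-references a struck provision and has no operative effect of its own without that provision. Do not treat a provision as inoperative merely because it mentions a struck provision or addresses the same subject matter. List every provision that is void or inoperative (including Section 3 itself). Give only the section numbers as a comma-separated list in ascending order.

3, 8

Section 3 is struck. Section 8 has no operative effect of its own apart from Section 3 and is therefore inoperative. Section 1 mentions Section 8 but its own obligation stands independently of Section 8, so Section 1 is not affected. Although Section 7 refers to Section 8, its operative terms do not depend on Section 8, so it remains in effect. Under the severability clause in Section 6, the remaining provisions continue in force. The provisions still in force are Section 1, Section 2, Section 4, Section 5, Section 6, and Section 7.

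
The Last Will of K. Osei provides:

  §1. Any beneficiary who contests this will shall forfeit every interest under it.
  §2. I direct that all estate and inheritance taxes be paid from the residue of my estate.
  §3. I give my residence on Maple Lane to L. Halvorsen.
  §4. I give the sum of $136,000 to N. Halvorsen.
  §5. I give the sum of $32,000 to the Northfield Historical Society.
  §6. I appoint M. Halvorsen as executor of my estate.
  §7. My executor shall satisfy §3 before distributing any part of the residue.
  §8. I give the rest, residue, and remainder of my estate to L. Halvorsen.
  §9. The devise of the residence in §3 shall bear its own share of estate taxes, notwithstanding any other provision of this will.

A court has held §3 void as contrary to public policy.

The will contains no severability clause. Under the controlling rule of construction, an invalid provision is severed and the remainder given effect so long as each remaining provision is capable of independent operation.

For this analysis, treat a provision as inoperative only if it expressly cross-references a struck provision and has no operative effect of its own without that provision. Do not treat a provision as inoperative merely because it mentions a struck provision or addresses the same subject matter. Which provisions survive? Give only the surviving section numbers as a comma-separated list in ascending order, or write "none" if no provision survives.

§3 is struck. The only function of §7 is the priority direction for §3, so it cannot stand once §3 is removed. §9 has no operative effect of its own apart from §3 and is therefore inoperative. Under the stated default rule, only provisions that cannot operate independently fall away; the rest are enforced. §1, §2, §4, §5, §6, and §8 remain in effect.

1, 2, 4, 5, 6, 8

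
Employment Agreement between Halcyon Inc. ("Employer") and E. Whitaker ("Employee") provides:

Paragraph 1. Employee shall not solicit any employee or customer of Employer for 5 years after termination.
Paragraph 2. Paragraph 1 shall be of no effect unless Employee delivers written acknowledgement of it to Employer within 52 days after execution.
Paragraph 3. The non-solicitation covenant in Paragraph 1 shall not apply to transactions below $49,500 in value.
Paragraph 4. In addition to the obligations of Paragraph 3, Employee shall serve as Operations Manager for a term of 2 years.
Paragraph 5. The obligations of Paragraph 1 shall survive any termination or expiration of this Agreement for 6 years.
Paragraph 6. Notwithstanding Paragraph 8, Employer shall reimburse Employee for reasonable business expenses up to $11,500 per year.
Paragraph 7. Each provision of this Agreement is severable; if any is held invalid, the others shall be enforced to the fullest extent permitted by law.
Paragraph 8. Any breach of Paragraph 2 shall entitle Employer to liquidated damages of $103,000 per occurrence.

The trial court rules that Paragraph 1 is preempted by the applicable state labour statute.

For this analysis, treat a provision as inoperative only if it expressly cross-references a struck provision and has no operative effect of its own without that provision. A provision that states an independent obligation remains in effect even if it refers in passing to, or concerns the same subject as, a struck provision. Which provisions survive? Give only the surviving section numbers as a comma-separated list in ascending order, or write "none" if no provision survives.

Paragraph 1 is struck. Paragraph 2 merely fixes the acknowledgement condition for Paragraph 1; with Paragraph 1 gone it has nothing to operate on and falls away. Paragraph 3 has no operative effect of its own apart from Paragraph 1 and is therefore inoperative. Paragraph 5 merely fixes the survival period for Paragraph 1; with Paragraph 1 gone it has nothing to operate on and falls away. The whole of Paragraph 8 is the liquidated-damages amount, defined by reference to Paragraph 2, so Paragraph 8 cannot stand once Paragraph 2 is removed. Although Paragraph 4 refers to Paragraph 3, its operative terms do not depend on Paragraph 3, so it remains in effect. Although Paragraph 6 refers to Paragraph 8, its operative terms do not depend on Paragraph 8, so it remains in effect. Under the severability clause in Paragraph 7, the remaining provisions continue in force. The provisions still in force are Paragraph 4, Paragraph 6, and Paragraph 7.

4, 6, 7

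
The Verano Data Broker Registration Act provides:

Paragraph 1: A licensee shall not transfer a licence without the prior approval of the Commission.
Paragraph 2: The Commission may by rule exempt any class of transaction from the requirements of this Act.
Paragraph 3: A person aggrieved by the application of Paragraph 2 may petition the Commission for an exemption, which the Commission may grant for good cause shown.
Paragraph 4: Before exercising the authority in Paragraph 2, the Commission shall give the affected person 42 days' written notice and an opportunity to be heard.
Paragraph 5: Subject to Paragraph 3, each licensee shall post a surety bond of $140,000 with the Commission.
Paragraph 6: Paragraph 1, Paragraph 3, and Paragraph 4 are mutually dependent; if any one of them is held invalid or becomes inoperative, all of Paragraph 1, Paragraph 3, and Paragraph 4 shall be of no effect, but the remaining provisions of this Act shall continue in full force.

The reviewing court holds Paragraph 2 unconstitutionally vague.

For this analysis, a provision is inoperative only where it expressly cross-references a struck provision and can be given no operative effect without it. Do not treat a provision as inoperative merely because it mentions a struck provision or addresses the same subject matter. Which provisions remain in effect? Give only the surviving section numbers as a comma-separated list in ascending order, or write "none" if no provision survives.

5, 6

Paragraph 2 is struck. Paragraph 3 merely fixes the exemption procedure for Paragraph 2; with Paragraph 2 gone it has nothing to operate on and falls away. Paragraph 4 merely fixes the notice-and-hearing requirement for Paragraph 2; with Paragraph 2 gone it has nothing to operate on and falls away. Paragraph 5 mentions Paragraph 3 but its own obligation stands independently of Paragraph 3, so Paragraph 5 is not affected. Paragraph 6 declares Paragraph 1, Paragraph 3, and Paragraph 4 mutually dependent; since one of them has fallen, all of them are of no effect. That brings down Paragraph 1 as well. The remainder continues in force under Paragraph 6. The provisions still in force are Paragraph 5 and Paragraph 6.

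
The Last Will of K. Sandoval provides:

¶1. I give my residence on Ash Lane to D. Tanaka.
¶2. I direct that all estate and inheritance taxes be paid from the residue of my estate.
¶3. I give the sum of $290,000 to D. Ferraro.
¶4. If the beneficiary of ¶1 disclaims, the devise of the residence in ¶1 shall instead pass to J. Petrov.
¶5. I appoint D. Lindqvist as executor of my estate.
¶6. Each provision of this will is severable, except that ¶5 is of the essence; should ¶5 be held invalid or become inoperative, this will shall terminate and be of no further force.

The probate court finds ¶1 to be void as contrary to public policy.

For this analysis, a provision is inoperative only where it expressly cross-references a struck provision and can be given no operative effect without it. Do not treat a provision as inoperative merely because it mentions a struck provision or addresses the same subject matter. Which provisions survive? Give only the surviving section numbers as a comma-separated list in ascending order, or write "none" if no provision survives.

¶1 is struck. The only function of ¶4 is the alternative disposition for ¶1, so it cannot stand once ¶1 is removed. ¶6 makes ¶5 an essential term, but ¶5 is unaffected, so the severability proviso in ¶6 preserves the remaining provisions. The provisions still in force are ¶2, ¶3, ¶5, and ¶6.

2, 3, 5, 6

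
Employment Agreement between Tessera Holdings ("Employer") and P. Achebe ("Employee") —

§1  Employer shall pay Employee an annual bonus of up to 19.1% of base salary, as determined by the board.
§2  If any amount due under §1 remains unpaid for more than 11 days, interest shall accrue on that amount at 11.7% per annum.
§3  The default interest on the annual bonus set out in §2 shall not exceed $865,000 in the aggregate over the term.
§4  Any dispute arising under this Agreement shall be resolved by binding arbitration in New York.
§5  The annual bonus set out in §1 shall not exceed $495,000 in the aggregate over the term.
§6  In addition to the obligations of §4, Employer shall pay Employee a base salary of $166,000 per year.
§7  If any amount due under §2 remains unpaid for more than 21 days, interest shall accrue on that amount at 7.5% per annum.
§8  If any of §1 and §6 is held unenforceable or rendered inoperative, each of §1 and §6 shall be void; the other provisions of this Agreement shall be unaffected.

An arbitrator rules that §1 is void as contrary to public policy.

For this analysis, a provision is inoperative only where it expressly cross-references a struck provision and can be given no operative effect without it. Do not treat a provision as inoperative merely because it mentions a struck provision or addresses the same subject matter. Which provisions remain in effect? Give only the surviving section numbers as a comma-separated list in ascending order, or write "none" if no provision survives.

§1 is struck. §2 has no operative effect of its own apart from §1 and is therefore inoperative. §5 has no operative effect of its own apart from §1 and is therefore inoperative. §3 operates only by reference to §2, so it falls with §2. §7 has no operative effect of its own apart from §2 and is therefore inoperative. §8 declares §1 and §6 mutually dependent; since one of them has fallen, all of them are of no effect. That brings down §6 as well. The remainder continues in force under §8. That leaves §4 and §8 in effect.

4, 8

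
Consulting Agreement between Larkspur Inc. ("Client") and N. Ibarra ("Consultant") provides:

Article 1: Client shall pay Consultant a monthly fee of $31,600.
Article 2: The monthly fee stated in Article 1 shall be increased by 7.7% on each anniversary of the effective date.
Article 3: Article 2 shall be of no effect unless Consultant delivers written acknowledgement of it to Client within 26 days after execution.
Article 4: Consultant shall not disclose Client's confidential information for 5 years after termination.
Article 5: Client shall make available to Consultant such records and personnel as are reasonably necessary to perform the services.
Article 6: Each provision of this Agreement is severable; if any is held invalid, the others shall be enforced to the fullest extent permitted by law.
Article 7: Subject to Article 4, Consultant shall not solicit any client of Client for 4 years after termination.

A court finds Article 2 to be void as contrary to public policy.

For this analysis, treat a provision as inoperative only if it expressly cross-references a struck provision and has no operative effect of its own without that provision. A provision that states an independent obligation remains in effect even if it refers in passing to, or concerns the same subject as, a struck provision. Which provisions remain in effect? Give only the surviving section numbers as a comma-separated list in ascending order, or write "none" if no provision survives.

1, 4, 5, 6, 7

Article 2 is struck. Article 3 merely fixes the acknowledgement condition for Article 2; with Article 2 gone it has nothing to operate on and falls away. Under the severability clause in Article 6, the remaining provisions continue in force. Article 1, Article 4, Article 5, Article 6, and Article 7 remain in effect.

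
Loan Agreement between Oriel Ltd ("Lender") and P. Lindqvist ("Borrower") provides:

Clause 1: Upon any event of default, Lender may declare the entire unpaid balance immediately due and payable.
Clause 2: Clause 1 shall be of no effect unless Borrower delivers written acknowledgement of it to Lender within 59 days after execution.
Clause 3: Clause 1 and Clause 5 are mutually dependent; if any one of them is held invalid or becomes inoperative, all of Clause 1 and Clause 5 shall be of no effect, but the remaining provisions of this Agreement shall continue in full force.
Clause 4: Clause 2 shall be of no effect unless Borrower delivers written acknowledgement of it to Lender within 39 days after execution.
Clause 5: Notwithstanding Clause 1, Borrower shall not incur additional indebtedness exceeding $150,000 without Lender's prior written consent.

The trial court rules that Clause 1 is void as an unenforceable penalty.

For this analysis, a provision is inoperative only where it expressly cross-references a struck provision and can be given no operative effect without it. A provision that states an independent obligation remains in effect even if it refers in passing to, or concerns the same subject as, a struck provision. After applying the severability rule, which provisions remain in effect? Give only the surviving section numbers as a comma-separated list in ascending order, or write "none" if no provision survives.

3

Clause 1 is struck. The only function of Clause 2 is the acknowledgement condition for Clause 1, so it cannot stand once Clause 1 is removed. The only function of Clause 4 is the acknowledgement condition for Clause 2, so it cannot stand once Clause 2 is removed. Clause 3 declares Clause 1 and Clause 5 mutually dependent; since one of them has fallen, all of them are of no effect. That brings down Clause 5 as well. The remainder continues in force under Clause 3. Only Clause 3 remains in effect.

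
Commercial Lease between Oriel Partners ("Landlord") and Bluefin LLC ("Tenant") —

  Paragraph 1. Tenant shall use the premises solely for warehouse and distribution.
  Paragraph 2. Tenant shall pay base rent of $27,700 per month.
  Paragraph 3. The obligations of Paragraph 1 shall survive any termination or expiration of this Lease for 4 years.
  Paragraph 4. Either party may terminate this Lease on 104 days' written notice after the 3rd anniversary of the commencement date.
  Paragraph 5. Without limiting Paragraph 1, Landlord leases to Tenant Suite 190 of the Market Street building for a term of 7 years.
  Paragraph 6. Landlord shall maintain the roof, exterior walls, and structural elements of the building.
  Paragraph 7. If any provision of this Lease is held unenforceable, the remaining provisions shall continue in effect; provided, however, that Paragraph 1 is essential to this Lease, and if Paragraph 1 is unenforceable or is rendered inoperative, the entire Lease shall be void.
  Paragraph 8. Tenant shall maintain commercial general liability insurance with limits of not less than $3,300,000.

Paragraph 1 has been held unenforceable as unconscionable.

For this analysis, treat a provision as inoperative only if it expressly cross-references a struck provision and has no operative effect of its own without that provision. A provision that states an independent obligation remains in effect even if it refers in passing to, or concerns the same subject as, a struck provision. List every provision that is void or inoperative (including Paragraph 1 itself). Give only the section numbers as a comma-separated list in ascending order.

Paragraph 1 is struck. Paragraph 3 merely fixes the survival period for Paragraph 1; with Paragraph 1 gone it has nothing to operate on and falls away. Paragraph 7 makes Paragraph 1 an essential term, and Paragraph 1 is the provision held invalid; under Paragraph 7, the entire Lease is therefore void. No provision of the Lease survives.

1, 2, 3, 4, 5, 6, 7, 8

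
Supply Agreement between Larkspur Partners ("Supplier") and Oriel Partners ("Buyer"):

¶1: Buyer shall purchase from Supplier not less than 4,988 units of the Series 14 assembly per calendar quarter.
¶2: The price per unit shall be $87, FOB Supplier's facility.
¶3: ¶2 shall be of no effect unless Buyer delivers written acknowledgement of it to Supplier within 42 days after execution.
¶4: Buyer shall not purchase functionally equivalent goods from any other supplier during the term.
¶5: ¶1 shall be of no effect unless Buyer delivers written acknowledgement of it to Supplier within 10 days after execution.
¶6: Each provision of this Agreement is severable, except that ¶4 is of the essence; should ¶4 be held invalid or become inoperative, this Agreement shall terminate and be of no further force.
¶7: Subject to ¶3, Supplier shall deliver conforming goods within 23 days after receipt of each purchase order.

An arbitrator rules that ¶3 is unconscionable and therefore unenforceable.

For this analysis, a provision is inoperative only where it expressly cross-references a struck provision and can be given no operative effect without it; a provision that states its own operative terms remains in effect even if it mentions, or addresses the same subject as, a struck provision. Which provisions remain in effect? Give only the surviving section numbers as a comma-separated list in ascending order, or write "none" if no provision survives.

¶3 is struck. ¶7 mentions ¶3 but its own obligation stands independently of ¶3, so ¶7 is not affected. No other provision's operative terms depend on ¶3. ¶6 makes ¶4 an essential term, but ¶4 is unaffected, so the severability proviso in ¶6 preserves the remaining provisions. The provisions still in force are ¶1, ¶2, ¶4, ¶5, ¶6, and ¶7.

1, 2, 4, 5, 6, 7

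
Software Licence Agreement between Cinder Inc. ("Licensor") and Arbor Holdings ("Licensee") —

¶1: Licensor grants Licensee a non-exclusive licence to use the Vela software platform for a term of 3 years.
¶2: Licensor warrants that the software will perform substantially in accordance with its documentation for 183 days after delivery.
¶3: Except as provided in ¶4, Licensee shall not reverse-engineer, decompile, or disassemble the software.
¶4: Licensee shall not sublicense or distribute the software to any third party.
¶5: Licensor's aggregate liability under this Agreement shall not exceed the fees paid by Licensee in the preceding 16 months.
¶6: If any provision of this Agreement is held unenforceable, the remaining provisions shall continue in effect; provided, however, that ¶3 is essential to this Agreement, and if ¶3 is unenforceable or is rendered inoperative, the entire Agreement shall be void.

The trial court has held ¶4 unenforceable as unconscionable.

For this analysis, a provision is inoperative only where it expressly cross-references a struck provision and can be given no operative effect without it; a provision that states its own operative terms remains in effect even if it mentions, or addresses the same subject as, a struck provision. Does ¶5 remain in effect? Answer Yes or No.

Yes

¶4 is struck. Although ¶3 refers to ¶4, its operative terms do not depend on ¶4, so it remains in effect. No other provision's operative terms depend on ¶4. ¶6 makes ¶3 an essential term, but ¶3 is unaffected, so the severability proviso in ¶6 preserves the remaining provisions. That leaves ¶1, ¶2, ¶3, ¶5, and ¶6 in effect. ¶5 is among the surviving provisions, so the answer is yes.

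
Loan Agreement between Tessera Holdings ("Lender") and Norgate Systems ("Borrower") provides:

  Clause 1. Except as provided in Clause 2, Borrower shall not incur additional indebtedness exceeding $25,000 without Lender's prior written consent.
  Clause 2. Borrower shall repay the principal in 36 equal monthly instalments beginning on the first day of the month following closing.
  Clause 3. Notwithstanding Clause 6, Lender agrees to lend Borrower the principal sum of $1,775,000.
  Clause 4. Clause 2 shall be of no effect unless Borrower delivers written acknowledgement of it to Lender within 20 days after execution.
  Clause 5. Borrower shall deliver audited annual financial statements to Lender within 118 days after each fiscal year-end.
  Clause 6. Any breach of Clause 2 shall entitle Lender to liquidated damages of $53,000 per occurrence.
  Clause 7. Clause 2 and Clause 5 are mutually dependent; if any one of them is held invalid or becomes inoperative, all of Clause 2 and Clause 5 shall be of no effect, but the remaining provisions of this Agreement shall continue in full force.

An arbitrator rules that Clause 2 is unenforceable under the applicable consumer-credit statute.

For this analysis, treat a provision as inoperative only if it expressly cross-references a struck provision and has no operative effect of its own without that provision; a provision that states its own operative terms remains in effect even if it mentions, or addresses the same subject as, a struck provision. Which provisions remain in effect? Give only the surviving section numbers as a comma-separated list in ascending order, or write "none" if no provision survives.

Clause 2 is struck. Clause 4 has no operative effect of its own apart from Clause 2 and is therefore inoperative. The whole of Clause 6 is the liquidated-damages amount, defined by reference to Clause 2, so Clause 6 cannot stand once Clause 2 is removed. Although Clause 1 refers to Clause 2, its operative terms do not depend on Clause 2, so it remains in effect. Although Clause 3 refers to Clause 6, its operative terms do not depend on Clause 6, so it remains in effect. Clause 7 declares Clause 2 and Clause 5 mutually dependent; since one of them has fallen, all of them are of no effect. That brings down Clause 5 as well. The remainder continues in force under Clause 7. That leaves Clause 1, Clause 3, and Clause 7 in effect.

1, 3, 7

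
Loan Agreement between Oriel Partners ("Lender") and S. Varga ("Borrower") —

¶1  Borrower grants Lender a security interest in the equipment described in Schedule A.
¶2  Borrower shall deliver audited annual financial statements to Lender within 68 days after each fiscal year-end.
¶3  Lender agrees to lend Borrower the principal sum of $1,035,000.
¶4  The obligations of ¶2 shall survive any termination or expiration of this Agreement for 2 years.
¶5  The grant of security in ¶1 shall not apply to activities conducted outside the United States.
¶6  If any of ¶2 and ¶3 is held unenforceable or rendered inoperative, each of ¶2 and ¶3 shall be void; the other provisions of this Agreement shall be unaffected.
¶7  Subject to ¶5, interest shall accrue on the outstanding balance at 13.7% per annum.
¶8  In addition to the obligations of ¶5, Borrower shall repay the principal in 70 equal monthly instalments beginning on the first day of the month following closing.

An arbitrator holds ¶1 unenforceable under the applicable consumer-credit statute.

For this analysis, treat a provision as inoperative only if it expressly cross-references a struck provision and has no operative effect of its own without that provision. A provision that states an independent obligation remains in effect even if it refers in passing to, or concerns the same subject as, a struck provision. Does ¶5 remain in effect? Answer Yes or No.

¶1 is struck. ¶5 does nothing except set the carve-out from the grant of security by reference to ¶1; with ¶1 gone it has no independent effect and is inoperative. ¶8 mentions ¶5 but its own obligation stands independently of ¶5, so ¶8 is not affected. Although ¶7 refers to ¶5, its operative terms do not depend on ¶5, so it remains in effect. ¶6 ties ¶2 and ¶3 together, but none of those is affected here; the remaining provisions continue in force under ¶6. The provisions still in force are ¶2, ¶3, ¶4, ¶6, ¶7, and ¶8. ¶5 is among the inoperative provisions, so the answer is no.

No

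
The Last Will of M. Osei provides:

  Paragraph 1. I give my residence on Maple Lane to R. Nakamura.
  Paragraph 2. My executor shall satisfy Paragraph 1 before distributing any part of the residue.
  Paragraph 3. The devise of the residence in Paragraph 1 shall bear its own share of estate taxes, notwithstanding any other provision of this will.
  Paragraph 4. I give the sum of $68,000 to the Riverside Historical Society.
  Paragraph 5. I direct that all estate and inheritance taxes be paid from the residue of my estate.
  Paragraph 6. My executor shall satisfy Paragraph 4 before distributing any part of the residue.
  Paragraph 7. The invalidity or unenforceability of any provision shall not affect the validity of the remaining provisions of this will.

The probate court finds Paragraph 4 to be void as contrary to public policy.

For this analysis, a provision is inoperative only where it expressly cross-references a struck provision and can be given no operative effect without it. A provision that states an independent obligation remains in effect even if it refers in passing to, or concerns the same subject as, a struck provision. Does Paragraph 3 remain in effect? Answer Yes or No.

Paragraph 4 is struck. Paragraph 6 merely fixes the priority direction for Paragraph 4; with Paragraph 4 gone it has nothing to operate on and falls away. Paragraph 7 is a severability clause and preserves every provision that can still be given independent effect. The provisions still in force are Paragraph 1, Paragraph 2, Paragraph 3, Paragraph 5, and Paragraph 7. Paragraph 3 is among the surviving provisions, so the answer is yes.

Yes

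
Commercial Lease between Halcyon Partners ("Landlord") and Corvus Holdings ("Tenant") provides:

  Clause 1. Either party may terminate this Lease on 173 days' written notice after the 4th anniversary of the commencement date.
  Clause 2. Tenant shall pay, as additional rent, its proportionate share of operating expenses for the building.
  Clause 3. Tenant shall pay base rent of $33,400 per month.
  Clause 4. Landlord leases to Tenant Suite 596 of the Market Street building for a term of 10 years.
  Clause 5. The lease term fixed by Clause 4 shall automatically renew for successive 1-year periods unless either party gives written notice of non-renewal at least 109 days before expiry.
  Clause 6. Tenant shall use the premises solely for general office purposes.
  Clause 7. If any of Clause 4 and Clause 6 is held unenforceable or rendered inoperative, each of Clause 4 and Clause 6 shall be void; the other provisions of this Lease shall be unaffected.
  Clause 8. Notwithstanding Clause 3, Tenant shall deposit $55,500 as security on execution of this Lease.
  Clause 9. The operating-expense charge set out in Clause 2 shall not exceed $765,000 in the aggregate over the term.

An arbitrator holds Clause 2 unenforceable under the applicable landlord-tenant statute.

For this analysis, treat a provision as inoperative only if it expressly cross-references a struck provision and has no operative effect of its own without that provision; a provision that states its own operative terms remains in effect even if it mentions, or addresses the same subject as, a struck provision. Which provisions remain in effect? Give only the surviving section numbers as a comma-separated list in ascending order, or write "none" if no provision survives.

1, 3, 4, 5, 6, 7, 8

Clause 2 is struck. Clause 9 has no operative effect of its own apart from Clause 2 and is therefore inoperative. Clause 7 ties Clause 4 and Clause 6 together, but none of those is affected here; the remaining provisions continue in force under Clause 7. Clause 1, Clause 3, Clause 4, Clause 5, Clause 6, Clause 7, and Clause 8 remain in effect.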